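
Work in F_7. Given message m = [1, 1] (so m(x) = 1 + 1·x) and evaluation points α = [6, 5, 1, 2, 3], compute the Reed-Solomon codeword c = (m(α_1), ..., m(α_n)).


c = [0, 6, 2, 3, 4]

Message polynomial: m(x) = 1 + 1·x (mod 7).
For each evaluation point α_i, compute m(α_i) mod 7:
  α_1 = 6: Horner steps 1 → 0, so m(6) = 0.
  α_2 = 5: Horner steps 1 → 6, so m(5) = 6.
  α_3 = 1: Horner steps 1 → 2, so m(1) = 2.
  α_4 = 2: Horner steps 1 → 3, so m(2) = 3.
  α_5 = 3: Horner steps 1 → 4, so m(3) = 4.
Codeword c = [0, 6, 2, 3, 4] ∈ F_7^5.


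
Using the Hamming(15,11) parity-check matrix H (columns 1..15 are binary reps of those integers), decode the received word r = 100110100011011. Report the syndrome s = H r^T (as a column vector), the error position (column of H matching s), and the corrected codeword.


s = (0, 0, 0, 1)^T, error position = 1, corrected codeword c = 000110100011011

Compute s = H r^T mod 2 one row at a time:
  s_1 = 0 + 0 + 0 + 1 + 1 + 0 + 1 + 1 = 4 ≡ 0 (mod 2).
  s_2 = 1 + 1 + 0 + 1 + 1 + 0 + 1 + 1 = 6 ≡ 0 (mod 2).
  s_3 = 0 + 0 + 0 + 1 + 0 + 1 + 1 + 1 = 4 ≡ 0 (mod 2).
  s_4 = 1 + 0 + 1 + 1 + 0 + 1 + 0 + 1 = 5 ≡ 1 (mod 2).
s = (0, 0, 0, 1)^T — this equals column 1 of H (binary 0001), so error is at position 1.
Correct: flip bit 1 of r = 100110100011011 to get c = 000110100011011.


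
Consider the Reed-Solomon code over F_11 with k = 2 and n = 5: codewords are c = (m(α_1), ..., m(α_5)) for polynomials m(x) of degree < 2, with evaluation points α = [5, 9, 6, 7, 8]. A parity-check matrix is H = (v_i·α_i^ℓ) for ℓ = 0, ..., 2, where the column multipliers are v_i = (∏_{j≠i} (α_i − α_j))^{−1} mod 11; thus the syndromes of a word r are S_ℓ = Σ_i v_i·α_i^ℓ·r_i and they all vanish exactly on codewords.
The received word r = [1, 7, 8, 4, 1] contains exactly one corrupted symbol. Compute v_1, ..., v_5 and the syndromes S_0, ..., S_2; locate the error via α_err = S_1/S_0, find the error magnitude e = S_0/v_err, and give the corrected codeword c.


S = (9, 6, 4), error at position 5, error magnitude e = 1, c = [1, 7, 8, 4, 0].

Step 1: column multipliers v_i = (∏_{j≠i}(α_i − α_j))^{−1} mod 11.
  i = 1 (α = 5): (5−9)(5−6)(5−7)(5−8) = (−4)·(−1)·(−2)·(−3) = 24 ≡ 2, so v_1 = 2^{−1} = 6 (mod 11).
  i = 2 (α = 9): (9−5)(9−6)(9−7)(9−8) = 4·3·2·1 = 24 ≡ 2, so v_2 = 2^{−1} = 6 (mod 11).
  i = 3 (α = 6): (6−5)(6−9)(6−7)(6−8) = 1·(−3)·(−1)·(−2) = −6 ≡ 5, so v_3 = 5^{−1} = 9 (mod 11).
  i = 4 (α = 7): (7−5)(7−9)(7−6)(7−8) = 2·(−2)·1·(−1) = 4 ≡ 4, so v_4 = 4^{−1} = 3 (mod 11).
  i = 5 (α = 8): (8−5)(8−9)(8−6)(8−7) = 3·(−1)·2·1 = −6 ≡ 5, so v_5 = 5^{−1} = 9 (mod 11).
  v = [6, 6, 9, 3, 9].
Step 2: syndromes of r = [1, 7, 8, 4, 1] (all sums mod 11).
  S_0 = Σ v_i r_i = 6·1 + 6·7 + 9·8 + 3·4 + 9·1 = 141 ≡ 9.
  S_1 = Σ v_i α_i r_i = 6·5·1 + 6·9·7 + 9·6·8 + 3·7·4 + 9·8·1 = 996 ≡ 6.
  α_i^2 mod 11 = [3, 4, 3, 5, 9].
  S_2 = Σ v_i α_i^2 r_i = 6·3·1 + 6·4·7 + 9·3·8 + 3·5·4 + 9·9·1 = 543 ≡ 4.
  S = (9, 6, 4) ≠ 0, so r is not a codeword (an error is present).
Step 3: locate the error. For a single error e at position i, S_ℓ = v_i·e·α_i^ℓ, so α_err = S_1/S_0.
  S_0^{−1} = 9^{−1} = 5 (mod 11), so α_err = 6·5 = 30 ≡ 8 = α_5. Error position i = 5.
  Consistency check: S_2/S_1 = 4·2 = 8 ≡ 8 = α_err ✓ (single-error assumption holds).
Step 4: error magnitude e = S_0/v_5 = S_0·∏_{j≠5}(α_5 − α_j) = 9·5 = 45 ≡ 1 (mod 11).
Step 5: correct position 5: c_5 = r_5 − e = 1 − 1 ≡ 0 (mod 11). Hence c = [1, 7, 8, 4, 0].
  Check: interpolating c through the α_i gives m(x) = 10 + 7·x (degree < 2) with m(α_i) = c_i for every i, so c is indeed a codeword.


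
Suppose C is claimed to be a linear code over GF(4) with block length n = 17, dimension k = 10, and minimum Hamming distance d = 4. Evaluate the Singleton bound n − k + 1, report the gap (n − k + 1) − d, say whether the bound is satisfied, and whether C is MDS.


Singleton RHS = n − k + 1 = 8, slack = 4, bound satisfied, not MDS.

Singleton bound: d ≤ n − k + 1.
Here n = 17, k = 10, so n − k + 1 = 8.
Given d = 4, check d ≤ 8: YES.
Slack = (n − k + 1) − d = 4.
The code is NOT MDS (slack = 4 > 0).
Description: the claimed parameters are [17, 10, 4]_4; such a code would be non-MDS.


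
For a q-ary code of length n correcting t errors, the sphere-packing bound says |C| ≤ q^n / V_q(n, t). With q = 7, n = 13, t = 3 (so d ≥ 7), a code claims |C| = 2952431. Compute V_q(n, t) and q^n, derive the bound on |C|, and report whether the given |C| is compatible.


V_q(n, t) = 64663, q^n = 96889010407, Hamming bound = 1498368, |C| = 2952431 > bound (violated).

Step 1: Compute V_q(n, t) = Σ_{j=0}^3 C(n, j) (q−1)^j.
  j = 0: C(13,0)·(6)^0 = 1·1 = 1.
  j = 1: C(13,1)·(6)^1 = 13·6 = 78.
  j = 2: C(13,2)·(6)^2 = 78·36 = 2808.
  j = 3: C(13,3)·(6)^3 = 286·216 = 61776.
  V_q(n, t) = 1 + 78 + 2808 + 61776 = 64663.
Step 2: q^n = 7^13 = 96889010407.
Step 3: Hamming bound ⌊q^n / V_q(n,t)⌋ = ⌊96889010407/64663⌋ = 1498368.
Step 4: Compare |C| = 2952431 to 1498368: violated.
The claimed |C| lies above the Hamming bound, so no 7-ary code of length 13 with d ≥ 7 can have 2952431 codewords.


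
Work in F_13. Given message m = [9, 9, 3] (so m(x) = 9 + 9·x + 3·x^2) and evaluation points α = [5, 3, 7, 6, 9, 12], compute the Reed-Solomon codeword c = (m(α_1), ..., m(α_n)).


c = [12, 11, 11, 2, 8, 3]

Message polynomial: m(x) = 9 + 9·x + 3·x^2 (mod 13).
For each evaluation point α_i, compute m(α_i) mod 13:
  α_1 = 5: Horner steps 3 → 11 → 12, so m(5) = 12.
  α_2 = 3: Horner steps 3 → 5 → 11, so m(3) = 11.
  α_3 = 7: Horner steps 3 → 4 → 11, so m(7) = 11.
  α_4 = 6: Horner steps 3 → 1 → 2, so m(6) = 2.
  α_5 = 9: Horner steps 3 → 10 → 8, so m(9) = 8.
  α_6 = 12: Horner steps 3 → 6 → 3, so m(12) = 3.
Codeword c = [12, 11, 11, 2, 8, 3] ∈ F_13^6.


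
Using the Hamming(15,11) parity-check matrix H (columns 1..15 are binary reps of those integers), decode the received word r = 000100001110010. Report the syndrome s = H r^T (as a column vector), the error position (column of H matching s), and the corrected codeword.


s = (0, 0, 1, 0)^T, error position = 2, corrected codeword c = 010100001110010

Compute s = H r^T mod 2 one row at a time:
  s_1 = 0 + 1 + 1 + 1 + 0 + 0 + 1 + 0 = 4 ≡ 0 (mod 2).
  s_2 = 1 + 0 + 0 + 0 + 0 + 0 + 1 + 0 = 2 ≡ 0 (mod 2).
  s_3 = 0 + 0 + 0 + 0 + 1 + 1 + 1 + 0 = 3 ≡ 1 (mod 2).
  s_4 = 0 + 0 + 0 + 0 + 1 + 1 + 0 + 0 = 2 ≡ 0 (mod 2).
s = (0, 0, 1, 0)^T — this equals column 2 of H (binary 0010), so error is at position 2.
Correct: flip bit 2 of r = 000100001110010 to get c = 010100001110010.


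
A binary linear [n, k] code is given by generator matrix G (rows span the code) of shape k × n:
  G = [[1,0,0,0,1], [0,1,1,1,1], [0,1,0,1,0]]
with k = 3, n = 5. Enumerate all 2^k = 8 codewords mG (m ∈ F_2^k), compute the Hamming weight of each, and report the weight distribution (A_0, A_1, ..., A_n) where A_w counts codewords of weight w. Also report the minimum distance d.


Weight distribution: A_0 = 1, A_2 = 4, A_4 = 3. Minimum distance d = 2.

Enumerate all 2^3 = 8 messages m ∈ F_2^3.
For each, compute codeword c = mG in F_2^5, then tally its weight.
  m = 000 → c = 00000, weight = 0.
  m = 100 → c = 10001, weight = 2.
  m = 010 → c = 01111, weight = 4.
  m = 110 → c = 11110, weight = 4.
  m = 001 → c = 01010, weight = 2.
  m = 101 → c = 11011, weight = 4.
  m = 011 → c = 00101, weight = 2.
  m = 111 → c = 10100, weight = 2.
Tally weights:
  weight 0: 1 codewords.
  weight 2: 4 codewords.
  weight 4: 3 codewords.
Minimum distance d = smallest w > 0 with A_w > 0 = 2.
Sanity: Σ A_w = 8 = 2^3 = 8 ✓.


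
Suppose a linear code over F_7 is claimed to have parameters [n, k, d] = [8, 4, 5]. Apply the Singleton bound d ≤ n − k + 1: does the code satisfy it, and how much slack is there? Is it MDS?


Singleton RHS = n − k + 1 = 5, slack = 0, bound satisfied, MDS.

Singleton bound: d ≤ n − k + 1.
Here n = 8, k = 4, so n − k + 1 = 5.
Given d = 5, check d ≤ 5: YES.
Slack = (n − k + 1) − d = 0.
The code is MDS (slack = 0).
Description: the claimed parameters are [8, 4, 5]_7; such a code would be MDS (meets Singleton bound).


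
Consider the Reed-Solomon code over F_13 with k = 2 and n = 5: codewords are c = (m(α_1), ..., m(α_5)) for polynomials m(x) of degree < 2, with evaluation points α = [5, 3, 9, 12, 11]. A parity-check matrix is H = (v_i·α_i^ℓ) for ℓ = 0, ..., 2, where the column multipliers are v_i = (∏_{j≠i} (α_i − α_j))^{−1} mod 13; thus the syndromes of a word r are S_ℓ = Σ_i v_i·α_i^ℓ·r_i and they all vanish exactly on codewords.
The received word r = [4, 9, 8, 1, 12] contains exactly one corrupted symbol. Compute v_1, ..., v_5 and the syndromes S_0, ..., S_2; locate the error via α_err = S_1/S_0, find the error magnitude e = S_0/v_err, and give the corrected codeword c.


S = (2, 10, 11), error at position 1, error magnitude e = 4, c = [0, 9, 8, 1, 12].

Step 1: column multipliers v_i = (∏_{j≠i}(α_i − α_j))^{−1} mod 13.
  i = 1 (α = 5): (5−3)(5−9)(5−12)(5−11) = 2·(−4)·(−7)·(−6) = −336 ≡ 2, so v_1 = 2^{−1} = 7 (mod 13).
  i = 2 (α = 3): (3−5)(3−9)(3−12)(3−11) = (−2)·(−6)·(−9)·(−8) = 864 ≡ 6, so v_2 = 6^{−1} = 11 (mod 13).
  i = 3 (α = 9): (9−5)(9−3)(9−12)(9−11) = 4·6·(−3)·(−2) = 144 ≡ 1, so v_3 = 1^{−1} = 1 (mod 13).
  i = 4 (α = 12): (12−5)(12−3)(12−9)(12−11) = 7·9·3·1 = 189 ≡ 7, so v_4 = 7^{−1} = 2 (mod 13).
  i = 5 (α = 11): (11−5)(11−3)(11−9)(11−12) = 6·8·2·(−1) = −96 ≡ 8, so v_5 = 8^{−1} = 5 (mod 13).
  v = [7, 11, 1, 2, 5].
Step 2: syndromes of r = [4, 9, 8, 1, 12] (all sums mod 13).
  S_0 = Σ v_i r_i = 7·4 + 11·9 + 1·8 + 2·1 + 5·12 = 197 ≡ 2.
  S_1 = Σ v_i α_i r_i = 7·5·4 + 11·3·9 + 1·9·8 + 2·12·1 + 5·11·12 = 1193 ≡ 10.
  α_i^2 mod 13 = [12, 9, 3, 1, 4].
  S_2 = Σ v_i α_i^2 r_i = 7·12·4 + 11·9·9 + 1·3·8 + 2·1·1 + 5·4·12 = 1493 ≡ 11.
  S = (2, 10, 11) ≠ 0, so r is not a codeword (an error is present).
Step 3: locate the error. For a single error e at position i, S_ℓ = v_i·e·α_i^ℓ, so α_err = S_1/S_0.
  S_0^{−1} = 2^{−1} = 7 (mod 13), so α_err = 10·7 = 70 ≡ 5 = α_1. Error position i = 1.
  Consistency check: S_2/S_1 = 11·4 = 44 ≡ 5 = α_err ✓ (single-error assumption holds).
Step 4: error magnitude e = S_0/v_1 = S_0·∏_{j≠1}(α_1 − α_j) = 2·2 = 4 ≡ 4 (mod 13).
Step 5: correct position 1: c_1 = r_1 − e = 4 − 4 ≡ 0 (mod 13). Hence c = [0, 9, 8, 1, 12].
  Check: interpolating c through the α_i gives m(x) = 3 + 2·x (degree < 2) with m(α_i) = c_i for every i, so c is indeed a codeword.


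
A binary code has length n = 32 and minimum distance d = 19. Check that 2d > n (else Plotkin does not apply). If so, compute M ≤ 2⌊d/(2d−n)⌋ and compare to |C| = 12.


Plotkin bound M ≤ 6; given |C| = 12 > bound (violated).

Check applicability: 2d = 38, n = 32.
2d − n = 6 > 0, so Plotkin applies.
Compute d/(2d−n) = 19/6 ≈ 3.1667.
⌊d/(2d−n)⌋ = 3.
Plotkin bound: M ≤ 2·3 = 6.
Given |C| = 12, check: VIOLATED.
This |C| is above the Plotkin bound, so no binary code with n = 32, d = 19 and 12 codewords exists.


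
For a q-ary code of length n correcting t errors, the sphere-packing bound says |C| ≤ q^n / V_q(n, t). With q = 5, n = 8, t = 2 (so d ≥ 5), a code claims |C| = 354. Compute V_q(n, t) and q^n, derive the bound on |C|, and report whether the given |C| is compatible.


V_q(n, t) = 481, q^n = 390625, Hamming bound = 812, |C| = 354 ≤ bound (satisfied).

Step 1: Compute V_q(n, t) = Σ_{j=0}^2 C(n, j) (q−1)^j.
  j = 0: C(8,0)·(4)^0 = 1·1 = 1.
  j = 1: C(8,1)·(4)^1 = 8·4 = 32.
  j = 2: C(8,2)·(4)^2 = 28·16 = 448.
  V_q(n, t) = 1 + 32 + 448 = 481.
Step 2: q^n = 5^8 = 390625.
Step 3: Hamming bound ⌊q^n / V_q(n,t)⌋ = ⌊390625/481⌋ = 812.
Step 4: Compare |C| = 354 to 812: satisfied.
The claimed |C| lies below the Hamming bound.


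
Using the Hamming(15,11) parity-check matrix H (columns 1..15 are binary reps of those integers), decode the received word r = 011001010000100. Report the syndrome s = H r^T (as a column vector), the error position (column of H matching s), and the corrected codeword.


s = (0, 0, 1, 0)^T, error position = 2, corrected codeword c = 001001010000100

Compute s = H r^T mod 2 one row at a time:
  s_1 = 1 + 0 + 0 + 0 + 0 + 1 + 0 + 0 = 2 ≡ 0 (mod 2).
  s_2 = 0 + 0 + 1 + 0 + 0 + 1 + 0 + 0 = 2 ≡ 0 (mod 2).
  s_3 = 1 + 1 + 1 + 0 + 0 + 0 + 0 + 0 = 3 ≡ 1 (mod 2).
  s_4 = 0 + 1 + 0 + 0 + 0 + 0 + 1 + 0 = 2 ≡ 0 (mod 2).
s = (0, 0, 1, 0)^T — this equals column 2 of H (binary 0010), so error is at position 2.
Correct: flip bit 2 of r = 011001010000100 to get c = 001001010000100.


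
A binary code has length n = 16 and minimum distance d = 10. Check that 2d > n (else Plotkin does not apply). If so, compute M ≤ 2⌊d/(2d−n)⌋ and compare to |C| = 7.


Plotkin bound M ≤ 4; given |C| = 7 > bound (violated).

Check applicability: 2d = 20, n = 16.
2d − n = 4 > 0, so Plotkin applies.
Compute d/(2d−n) = 10/4 ≈ 2.5000.
⌊d/(2d−n)⌋ = 2.
Plotkin bound: M ≤ 2·2 = 4.
Given |C| = 7, check: VIOLATED.
This |C| is above the Plotkin bound, so no binary code with n = 16, d = 10 and 7 codewords exists.


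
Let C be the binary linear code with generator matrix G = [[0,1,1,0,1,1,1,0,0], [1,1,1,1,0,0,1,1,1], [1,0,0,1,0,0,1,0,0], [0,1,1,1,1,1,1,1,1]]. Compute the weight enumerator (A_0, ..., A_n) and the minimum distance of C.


Weight distribution: A_0 = 1, A_3 = 4, A_4 = 4, A_5 = 2, A_6 = 2, A_7 = 2, A_8 = 1. Minimum distance d = 3.

Enumerate all 2^4 = 16 messages m ∈ F_2^4.
For each, compute codeword c = mG in F_2^9, then tally its weight.
  m = 0000 → c = 000000000, weight = 0.
  m = 1000 → c = 011011100, weight = 5.
  m = 0100 → c = 111100111, weight = 7.
  m = 1100 → c = 100111011, weight = 6.
  m = 0010 → c = 100100100, weight = 3.
  m = 1010 → c = 111111000, weight = 6.
  m = 0110 → c = 011000011, weight = 4.
  m = 1110 → c = 000011111, weight = 5.
  m = 0001 → c = 011111111, weight = 8.
  m = 1001 → c = 000100011, weight = 3.
  m = 0101 → c = 100011000, weight = 3.
  m = 1101 → c = 111000100, weight = 4.
  m = 0011 → c = 111011011, weight = 7.
  m = 1011 → c = 100000111, weight = 4.
  m = 0111 → c = 000111100, weight = 4.
  m = 1111 → c = 011100000, weight = 3.
Tally weights:
  weight 0: 1 codewords.
  weight 3: 4 codewords.
  weight 4: 4 codewords.
  weight 5: 2 codewords.
  weight 6: 2 codewords.
  weight 7: 2 codewords.
  weight 8: 1 codewords.
Minimum distance d = smallest w > 0 with A_w > 0 = 3.
Sanity: Σ A_w = 16 = 2^4 = 16 ✓.


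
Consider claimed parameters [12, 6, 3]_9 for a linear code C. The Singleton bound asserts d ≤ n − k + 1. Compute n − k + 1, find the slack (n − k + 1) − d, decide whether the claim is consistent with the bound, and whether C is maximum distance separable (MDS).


Singleton RHS = n − k + 1 = 7, slack = 4, bound satisfied, not MDS.

Singleton bound: d ≤ n − k + 1.
Here n = 12, k = 6, so n − k + 1 = 7.
Given d = 3, check d ≤ 7: YES.
Slack = (n − k + 1) − d = 4.
The code is NOT MDS (slack = 4 > 0).
Description: the claimed parameters are [12, 6, 3]_9; such a code would be non-MDS.


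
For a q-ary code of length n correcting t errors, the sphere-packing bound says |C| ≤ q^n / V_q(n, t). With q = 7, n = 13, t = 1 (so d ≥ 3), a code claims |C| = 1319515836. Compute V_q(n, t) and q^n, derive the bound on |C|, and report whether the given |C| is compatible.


V_q(n, t) = 79, q^n = 96889010407, Hamming bound = 1226443169, |C| = 1319515836 > bound (violated).

Step 1: Compute V_q(n, t) = Σ_{j=0}^1 C(n, j) (q−1)^j.
  j = 0: C(13,0)·(6)^0 = 1·1 = 1.
  j = 1: C(13,1)·(6)^1 = 13·6 = 78.
  V_q(n, t) = 1 + 78 = 79.
Step 2: q^n = 7^13 = 96889010407.
Step 3: Hamming bound ⌊q^n / V_q(n,t)⌋ = ⌊96889010407/79⌋ = 1226443169.
Step 4: Compare |C| = 1319515836 to 1226443169: violated.
The claimed |C| lies above the Hamming bound, so no 7-ary code of length 13 with d ≥ 3 can have 1319515836 codewords.


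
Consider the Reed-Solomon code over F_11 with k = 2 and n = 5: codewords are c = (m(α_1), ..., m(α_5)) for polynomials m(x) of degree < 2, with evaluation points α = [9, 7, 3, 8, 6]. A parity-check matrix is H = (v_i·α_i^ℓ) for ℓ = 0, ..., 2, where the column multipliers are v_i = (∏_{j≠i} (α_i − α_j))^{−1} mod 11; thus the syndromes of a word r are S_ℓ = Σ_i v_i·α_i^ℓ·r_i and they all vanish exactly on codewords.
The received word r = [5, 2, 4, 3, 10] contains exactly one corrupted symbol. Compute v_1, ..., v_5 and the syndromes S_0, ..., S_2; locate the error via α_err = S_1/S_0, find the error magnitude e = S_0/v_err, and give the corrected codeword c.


S = (7, 5, 2), error at position 2, error magnitude e = 1, c = [5, 1, 4, 3, 10].

Step 1: column multipliers v_i = (∏_{j≠i}(α_i − α_j))^{−1} mod 11.
  i = 1 (α = 9): (9−7)(9−3)(9−8)(9−6) = 2·6·1·3 = 36 ≡ 3, so v_1 = 3^{−1} = 4 (mod 11).
  i = 2 (α = 7): (7−9)(7−3)(7−8)(7−6) = (−2)·4·(−1)·1 = 8 ≡ 8, so v_2 = 8^{−1} = 7 (mod 11).
  i = 3 (α = 3): (3−9)(3−7)(3−8)(3−6) = (−6)·(−4)·(−5)·(−3) = 360 ≡ 8, so v_3 = 8^{−1} = 7 (mod 11).
  i = 4 (α = 8): (8−9)(8−7)(8−3)(8−6) = (−1)·1·5·2 = −10 ≡ 1, so v_4 = 1^{−1} = 1 (mod 11).
  i = 5 (α = 6): (6−9)(6−7)(6−3)(6−8) = (−3)·(−1)·3·(−2) = −18 ≡ 4, so v_5 = 4^{−1} = 3 (mod 11).
  v = [4, 7, 7, 1, 3].
Step 2: syndromes of r = [5, 2, 4, 3, 10] (all sums mod 11).
  S_0 = Σ v_i r_i = 4·5 + 7·2 + 7·4 + 1·3 + 3·10 = 95 ≡ 7.
  S_1 = Σ v_i α_i r_i = 4·9·5 + 7·7·2 + 7·3·4 + 1·8·3 + 3·6·10 = 566 ≡ 5.
  α_i^2 mod 11 = [4, 5, 9, 9, 3].
  S_2 = Σ v_i α_i^2 r_i = 4·4·5 + 7·5·2 + 7·9·4 + 1·9·3 + 3·3·10 = 519 ≡ 2.
  S = (7, 5, 2) ≠ 0, so r is not a codeword (an error is present).
Step 3: locate the error. For a single error e at position i, S_ℓ = v_i·e·α_i^ℓ, so α_err = S_1/S_0.
  S_0^{−1} = 7^{−1} = 8 (mod 11), so α_err = 5·8 = 40 ≡ 7 = α_2. Error position i = 2.
  Consistency check: S_2/S_1 = 2·9 = 18 ≡ 7 = α_err ✓ (single-error assumption holds).
Step 4: error magnitude e = S_0/v_2 = S_0·∏_{j≠2}(α_2 − α_j) = 7·8 = 56 ≡ 1 (mod 11).
Step 5: correct position 2: c_2 = r_2 − e = 2 − 1 ≡ 1 (mod 11). Hence c = [5, 1, 4, 3, 10].
  Check: interpolating c through the α_i gives m(x) = 9 + 2·x (degree < 2) with m(α_i) = c_i for every i, so c is indeed a codeword.


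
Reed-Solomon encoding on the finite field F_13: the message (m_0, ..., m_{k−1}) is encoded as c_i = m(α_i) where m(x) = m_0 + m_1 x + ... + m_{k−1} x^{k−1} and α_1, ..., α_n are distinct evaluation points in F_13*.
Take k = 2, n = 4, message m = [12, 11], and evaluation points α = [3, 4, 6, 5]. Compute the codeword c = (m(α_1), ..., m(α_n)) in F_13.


c = [6, 4, 0, 2]

Message polynomial: m(x) = 12 + 11·x (mod 13).
For each evaluation point α_i, compute m(α_i) mod 13:
  α_1 = 3: Horner steps 11 → 6, so m(3) = 6.
  α_2 = 4: Horner steps 11 → 4, so m(4) = 4.
  α_3 = 6: Horner steps 11 → 0, so m(6) = 0.
  α_4 = 5: Horner steps 11 → 2, so m(5) = 2.
Codeword c = [6, 4, 0, 2] ∈ F_13^4.


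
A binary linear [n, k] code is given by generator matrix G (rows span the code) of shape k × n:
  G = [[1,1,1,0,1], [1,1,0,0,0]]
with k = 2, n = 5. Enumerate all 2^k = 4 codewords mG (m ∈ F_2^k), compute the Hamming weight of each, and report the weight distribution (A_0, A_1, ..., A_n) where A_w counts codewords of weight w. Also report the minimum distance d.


Weight distribution: A_0 = 1, A_2 = 2, A_4 = 1. Minimum distance d = 2.

Enumerate all 2^2 = 4 messages m ∈ F_2^2.
For each, compute codeword c = mG in F_2^5, then tally its weight.
  m = 00 → c = 00000, weight = 0.
  m = 10 → c = 11101, weight = 4.
  m = 01 → c = 11000, weight = 2.
  m = 11 → c = 00101, weight = 2.
Tally weights:
  weight 0: 1 codewords.
  weight 2: 2 codewords.
  weight 4: 1 codewords.
Minimum distance d = smallest w > 0 with A_w > 0 = 2.
Sanity: Σ A_w = 4 = 2^2 = 4 ✓.


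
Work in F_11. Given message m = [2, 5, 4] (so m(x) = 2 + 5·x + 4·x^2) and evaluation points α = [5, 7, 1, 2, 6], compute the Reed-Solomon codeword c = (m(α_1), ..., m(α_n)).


c = [6, 2, 0, 6, 0]

Message polynomial: m(x) = 2 + 5·x + 4·x^2 (mod 11).
For each evaluation point α_i, compute m(α_i) mod 11:
  α_1 = 5: Horner steps 4 → 3 → 6, so m(5) = 6.
  α_2 = 7: Horner steps 4 → 0 → 2, so m(7) = 2.
  α_3 = 1: Horner steps 4 → 9 → 0, so m(1) = 0.
  α_4 = 2: Horner steps 4 → 2 → 6, so m(2) = 6.
  α_5 = 6: Horner steps 4 → 7 → 0, so m(6) = 0.
Codeword c = [6, 2, 0, 6, 0] ∈ F_11^5.


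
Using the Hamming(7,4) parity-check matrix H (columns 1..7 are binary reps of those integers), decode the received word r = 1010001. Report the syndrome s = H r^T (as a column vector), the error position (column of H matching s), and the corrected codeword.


s = (1, 0, 1)^T, error position = 5, corrected codeword c = 1010101

Compute s = H r^T mod 2 one row at a time:
  s_1 = 0 + 0 + 0 + 1 = 1 ≡ 1 (mod 2).
  s_2 = 0 + 1 + 0 + 1 = 2 ≡ 0 (mod 2).
  s_3 = 1 + 1 + 0 + 1 = 3 ≡ 1 (mod 2).
s = (1, 0, 1)^T — this equals column 5 of H (binary 101), so error is at position 5.
Correct: flip bit 5 of r = 1010001 to get c = 1010101.


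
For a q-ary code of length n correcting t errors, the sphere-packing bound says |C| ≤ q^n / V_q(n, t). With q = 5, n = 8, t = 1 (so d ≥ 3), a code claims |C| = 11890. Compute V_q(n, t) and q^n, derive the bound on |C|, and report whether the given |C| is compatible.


V_q(n, t) = 33, q^n = 390625, Hamming bound = 11837, |C| = 11890 > bound (violated).

Step 1: Compute V_q(n, t) = Σ_{j=0}^1 C(n, j) (q−1)^j.
  j = 0: C(8,0)·(4)^0 = 1·1 = 1.
  j = 1: C(8,1)·(4)^1 = 8·4 = 32.
  V_q(n, t) = 1 + 32 = 33.
Step 2: q^n = 5^8 = 390625.
Step 3: Hamming bound ⌊q^n / V_q(n,t)⌋ = ⌊390625/33⌋ = 11837.
Step 4: Compare |C| = 11890 to 11837: violated.
The claimed |C| lies above the Hamming bound, so no 5-ary code of length 8 with d ≥ 3 can have 11890 codewords.


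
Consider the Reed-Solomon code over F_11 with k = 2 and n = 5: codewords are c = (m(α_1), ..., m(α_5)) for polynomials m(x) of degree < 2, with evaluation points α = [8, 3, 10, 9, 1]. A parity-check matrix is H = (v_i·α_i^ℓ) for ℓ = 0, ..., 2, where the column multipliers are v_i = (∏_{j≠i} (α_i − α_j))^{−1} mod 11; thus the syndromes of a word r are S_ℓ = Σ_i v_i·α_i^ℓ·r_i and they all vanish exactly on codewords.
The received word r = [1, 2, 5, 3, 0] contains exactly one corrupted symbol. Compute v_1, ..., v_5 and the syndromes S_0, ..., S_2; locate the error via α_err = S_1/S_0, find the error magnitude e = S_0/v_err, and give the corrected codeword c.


S = (5, 5, 5), error at position 5, error magnitude e = 2, c = [1, 2, 5, 3, 9].

Step 1: column multipliers v_i = (∏_{j≠i}(α_i − α_j))^{−1} mod 11.
  i = 1 (α = 8): (8−3)(8−10)(8−9)(8−1) = 5·(−2)·(−1)·7 = 70 ≡ 4, so v_1 = 4^{−1} = 3 (mod 11).
  i = 2 (α = 3): (3−8)(3−10)(3−9)(3−1) = (−5)·(−7)·(−6)·2 = −420 ≡ 9, so v_2 = 9^{−1} = 5 (mod 11).
  i = 3 (α = 10): (10−8)(10−3)(10−9)(10−1) = 2·7·1·9 = 126 ≡ 5, so v_3 = 5^{−1} = 9 (mod 11).
  i = 4 (α = 9): (9−8)(9−3)(9−10)(9−1) = 1·6·(−1)·8 = −48 ≡ 7, so v_4 = 7^{−1} = 8 (mod 11).
  i = 5 (α = 1): (1−8)(1−3)(1−10)(1−9) = (−7)·(−2)·(−9)·(−8) = 1008 ≡ 7, so v_5 = 7^{−1} = 8 (mod 11).
  v = [3, 5, 9, 8, 8].
Step 2: syndromes of r = [1, 2, 5, 3, 0] (all sums mod 11).
  S_0 = Σ v_i r_i = 3·1 + 5·2 + 9·5 + 8·3 + 8·0 = 82 ≡ 5.
  S_1 = Σ v_i α_i r_i = 3·8·1 + 5·3·2 + 9·10·5 + 8·9·3 + 8·1·0 = 720 ≡ 5.
  α_i^2 mod 11 = [9, 9, 1, 4, 1].
  S_2 = Σ v_i α_i^2 r_i = 3·9·1 + 5·9·2 + 9·1·5 + 8·4·3 + 8·1·0 = 258 ≡ 5.
  S = (5, 5, 5) ≠ 0, so r is not a codeword (an error is present).
Step 3: locate the error. For a single error e at position i, S_ℓ = v_i·e·α_i^ℓ, so α_err = S_1/S_0.
  S_0^{−1} = 5^{−1} = 9 (mod 11), so α_err = 5·9 = 45 ≡ 1 = α_5. Error position i = 5.
  Consistency check: S_2/S_1 = 5·9 = 45 ≡ 1 = α_err ✓ (single-error assumption holds).
Step 4: error magnitude e = S_0/v_5 = S_0·∏_{j≠5}(α_5 − α_j) = 5·7 = 35 ≡ 2 (mod 11).
Step 5: correct position 5: c_5 = r_5 − e = 0 − 2 ≡ 9 (mod 11). Hence c = [1, 2, 5, 3, 9].
  Check: interpolating c through the α_i gives m(x) = 7 + 2·x (degree < 2) with m(α_i) = c_i for every i, so c is indeed a codeword.


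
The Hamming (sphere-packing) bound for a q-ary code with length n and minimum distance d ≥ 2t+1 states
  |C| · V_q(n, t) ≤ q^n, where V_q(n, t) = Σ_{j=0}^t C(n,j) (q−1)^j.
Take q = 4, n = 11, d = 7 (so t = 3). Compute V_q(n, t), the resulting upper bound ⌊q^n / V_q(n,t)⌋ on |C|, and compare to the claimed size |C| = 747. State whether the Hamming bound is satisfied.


V_q(n, t) = 4984, q^n = 4194304, Hamming bound = 841, |C| = 747 ≤ bound (satisfied).

Step 1: Compute V_q(n, t) = Σ_{j=0}^3 C(n, j) (q−1)^j.
  j = 0: C(11,0)·(3)^0 = 1·1 = 1.
  j = 1: C(11,1)·(3)^1 = 11·3 = 33.
  j = 2: C(11,2)·(3)^2 = 55·9 = 495.
  j = 3: C(11,3)·(3)^3 = 165·27 = 4455.
  V_q(n, t) = 1 + 33 + 495 + 4455 = 4984.
Step 2: q^n = 4^11 = 4194304.
Step 3: Hamming bound ⌊q^n / V_q(n,t)⌋ = ⌊4194304/4984⌋ = 841.
Step 4: Compare |C| = 747 to 841: satisfied.
The claimed |C| lies below the Hamming bound.


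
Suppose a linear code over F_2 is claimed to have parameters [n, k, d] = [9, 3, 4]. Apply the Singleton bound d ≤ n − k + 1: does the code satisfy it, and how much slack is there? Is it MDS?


Singleton RHS = n − k + 1 = 7, slack = 3, bound satisfied, not MDS.

Singleton bound: d ≤ n − k + 1.
Here n = 9, k = 3, so n − k + 1 = 7.
Given d = 4, check d ≤ 7: YES.
Slack = (n − k + 1) − d = 3.
The code is NOT MDS (slack = 3 > 0).
Description: the claimed parameters are [9, 3, 4]_2; such a code would be non-MDS.


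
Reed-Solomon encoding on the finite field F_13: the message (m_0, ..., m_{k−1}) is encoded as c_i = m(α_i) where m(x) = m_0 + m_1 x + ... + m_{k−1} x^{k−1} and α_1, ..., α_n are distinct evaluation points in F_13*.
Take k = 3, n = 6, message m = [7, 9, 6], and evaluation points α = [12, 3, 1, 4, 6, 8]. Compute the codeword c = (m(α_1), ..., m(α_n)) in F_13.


c = [4, 10, 9, 9, 4, 8]

Message polynomial: m(x) = 7 + 9·x + 6·x^2 (mod 13).
For each evaluation point α_i, compute m(α_i) mod 13:
  α_1 = 12: Horner steps 6 → 3 → 4, so m(12) = 4.
  α_2 = 3: Horner steps 6 → 1 → 10, so m(3) = 10.
  α_3 = 1: Horner steps 6 → 2 → 9, so m(1) = 9.
  α_4 = 4: Horner steps 6 → 7 → 9, so m(4) = 9.
  α_5 = 6: Horner steps 6 → 6 → 4, so m(6) = 4.
  α_6 = 8: Horner steps 6 → 5 → 8, so m(8) = 8.
Codeword c = [4, 10, 9, 9, 4, 8] ∈ F_13^6.


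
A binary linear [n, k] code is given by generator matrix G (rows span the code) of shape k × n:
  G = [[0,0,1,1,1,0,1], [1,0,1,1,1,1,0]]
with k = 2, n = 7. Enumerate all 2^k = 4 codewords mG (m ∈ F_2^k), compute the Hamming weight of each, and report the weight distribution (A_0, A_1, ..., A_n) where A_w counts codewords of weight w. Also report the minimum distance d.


Weight distribution: A_0 = 1, A_3 = 1, A_4 = 1, A_5 = 1. Minimum distance d = 3.

Enumerate all 2^2 = 4 messages m ∈ F_2^2.
For each, compute codeword c = mG in F_2^7, then tally its weight.
  m = 00 → c = 0000000, weight = 0.
  m = 10 → c = 0011101, weight = 4.
  m = 01 → c = 1011110, weight = 5.
  m = 11 → c = 1000011, weight = 3.
Tally weights:
  weight 0: 1 codewords.
  weight 3: 1 codewords.
  weight 4: 1 codewords.
  weight 5: 1 codewords.
Minimum distance d = smallest w > 0 with A_w > 0 = 3.
Sanity: Σ A_w = 4 = 2^2 = 4 ✓.


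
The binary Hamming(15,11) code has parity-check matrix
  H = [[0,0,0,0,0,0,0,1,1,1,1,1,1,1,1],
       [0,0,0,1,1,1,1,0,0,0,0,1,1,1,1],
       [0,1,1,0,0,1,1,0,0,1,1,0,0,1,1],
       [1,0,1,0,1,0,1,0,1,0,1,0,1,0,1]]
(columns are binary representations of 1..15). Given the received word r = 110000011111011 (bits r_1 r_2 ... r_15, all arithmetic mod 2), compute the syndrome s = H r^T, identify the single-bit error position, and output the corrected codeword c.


s = (1, 1, 1, 0)^T, error position = 14, corrected codeword c = 110000011111001

Compute s = H r^T mod 2 one row at a time:
  s_1 = 1 + 1 + 1 + 1 + 1 + 0 + 1 + 1 = 7 ≡ 1 (mod 2).
  s_2 = 0 + 0 + 0 + 0 + 1 + 0 + 1 + 1 = 3 ≡ 1 (mod 2).
  s_3 = 1 + 0 + 0 + 0 + 1 + 1 + 1 + 1 = 5 ≡ 1 (mod 2).
  s_4 = 1 + 0 + 0 + 0 + 1 + 1 + 0 + 1 = 4 ≡ 0 (mod 2).
s = (1, 1, 1, 0)^T — this equals column 14 of H (binary 1110), so error is at position 14.
Correct: flip bit 14 of r = 110000011111011 to get c = 110000011111001.


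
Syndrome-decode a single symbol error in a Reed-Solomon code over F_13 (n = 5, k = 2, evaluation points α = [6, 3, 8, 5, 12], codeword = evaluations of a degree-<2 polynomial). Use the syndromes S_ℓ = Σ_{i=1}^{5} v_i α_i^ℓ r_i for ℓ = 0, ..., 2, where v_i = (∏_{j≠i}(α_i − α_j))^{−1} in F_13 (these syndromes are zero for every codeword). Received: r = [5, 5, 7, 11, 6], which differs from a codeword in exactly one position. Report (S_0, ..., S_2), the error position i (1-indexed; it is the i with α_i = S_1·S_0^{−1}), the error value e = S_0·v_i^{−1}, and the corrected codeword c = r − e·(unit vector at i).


S = (3, 5, 4), error at position 1, error magnitude e = 4, c = [1, 5, 7, 11, 6].

Step 1: column multipliers v_i = (∏_{j≠i}(α_i − α_j))^{−1} mod 13.
  i = 1 (α = 6): (6−3)(6−8)(6−5)(6−12) = 3·(−2)·1·(−6) = 36 ≡ 10, so v_1 = 10^{−1} = 4 (mod 13).
  i = 2 (α = 3): (3−6)(3−8)(3−5)(3−12) = (−3)·(−5)·(−2)·(−9) = 270 ≡ 10, so v_2 = 10^{−1} = 4 (mod 13).
  i = 3 (α = 8): (8−6)(8−3)(8−5)(8−12) = 2·5·3·(−4) = −120 ≡ 10, so v_3 = 10^{−1} = 4 (mod 13).
  i = 4 (α = 5): (5−6)(5−3)(5−8)(5−12) = (−1)·2·(−3)·(−7) = −42 ≡ 10, so v_4 = 10^{−1} = 4 (mod 13).
  i = 5 (α = 12): (12−6)(12−3)(12−8)(12−5) = 6·9·4·7 = 1512 ≡ 4, so v_5 = 4^{−1} = 10 (mod 13).
  v = [4, 4, 4, 4, 10].
Step 2: syndromes of r = [5, 5, 7, 11, 6] (all sums mod 13).
  S_0 = Σ v_i r_i = 4·5 + 4·5 + 4·7 + 4·11 + 10·6 = 172 ≡ 3.
  S_1 = Σ v_i α_i r_i = 4·6·5 + 4·3·5 + 4·8·7 + 4·5·11 + 10·12·6 = 1344 ≡ 5.
  α_i^2 mod 13 = [10, 9, 12, 12, 1].
  S_2 = Σ v_i α_i^2 r_i = 4·10·5 + 4·9·5 + 4·12·7 + 4·12·11 + 10·1·6 = 1304 ≡ 4.
  S = (3, 5, 4) ≠ 0, so r is not a codeword (an error is present).
Step 3: locate the error. For a single error e at position i, S_ℓ = v_i·e·α_i^ℓ, so α_err = S_1/S_0.
  S_0^{−1} = 3^{−1} = 9 (mod 13), so α_err = 5·9 = 45 ≡ 6 = α_1. Error position i = 1.
  Consistency check: S_2/S_1 = 4·8 = 32 ≡ 6 = α_err ✓ (single-error assumption holds).
Step 4: error magnitude e = S_0/v_1 = S_0·∏_{j≠1}(α_1 − α_j) = 3·10 = 30 ≡ 4 (mod 13).
Step 5: correct position 1: c_1 = r_1 − e = 5 − 4 ≡ 1 (mod 13). Hence c = [1, 5, 7, 11, 6].
  Check: interpolating c through the α_i gives m(x) = 9 + 3·x (degree < 2) with m(α_i) = c_i for every i, so c is indeed a codeword.


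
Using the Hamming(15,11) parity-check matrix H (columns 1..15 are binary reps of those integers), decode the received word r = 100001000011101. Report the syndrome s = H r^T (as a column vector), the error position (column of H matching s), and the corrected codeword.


s = (0, 0, 1, 0)^T, error position = 2, corrected codeword c = 110001000011101

Compute s = H r^T mod 2 one row at a time:
  s_1 = 0 + 0 + 0 + 1 + 1 + 1 + 0 + 1 = 4 ≡ 0 (mod 2).
  s_2 = 0 + 0 + 1 + 0 + 1 + 1 + 0 + 1 = 4 ≡ 0 (mod 2).
  s_3 = 0 + 0 + 1 + 0 + 0 + 1 + 0 + 1 = 3 ≡ 1 (mod 2).
  s_4 = 1 + 0 + 0 + 0 + 0 + 1 + 1 + 1 = 4 ≡ 0 (mod 2).
s = (0, 0, 1, 0)^T — this equals column 2 of H (binary 0010), so error is at position 2.
Correct: flip bit 2 of r = 100001000011101 to get c = 110001000011101.


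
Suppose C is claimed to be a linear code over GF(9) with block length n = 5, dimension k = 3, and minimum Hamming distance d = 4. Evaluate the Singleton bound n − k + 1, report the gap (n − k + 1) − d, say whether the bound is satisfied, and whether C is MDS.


Singleton RHS = n − k + 1 = 3, slack = -1, bound violated (no such code; not MDS).

Singleton bound: d ≤ n − k + 1.
Here n = 5, k = 3, so n − k + 1 = 3.
Given d = 4, check d ≤ 3: NO.
Slack = (n − k + 1) − d = -1.
The slack is negative: d = 4 exceeds n − k + 1 = 3 by 1, so the Singleton bound is violated and no linear [5, 3, 4]_9 code can exist. In particular it is not MDS (MDS requires d = n − k + 1 exactly).
Description: the claimed parameters are [5, 3, 4]_9; such a code would be impossible (violates the Singleton bound).


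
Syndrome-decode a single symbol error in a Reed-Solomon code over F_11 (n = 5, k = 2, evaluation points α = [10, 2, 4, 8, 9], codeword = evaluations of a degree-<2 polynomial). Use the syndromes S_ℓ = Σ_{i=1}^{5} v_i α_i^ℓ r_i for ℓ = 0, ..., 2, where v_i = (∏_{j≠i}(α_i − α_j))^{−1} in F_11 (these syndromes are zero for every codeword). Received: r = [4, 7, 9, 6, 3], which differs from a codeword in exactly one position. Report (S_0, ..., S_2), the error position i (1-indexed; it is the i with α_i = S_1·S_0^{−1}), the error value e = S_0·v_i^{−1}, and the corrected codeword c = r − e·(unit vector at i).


S = (1, 8, 9), error at position 4, error magnitude e = 4, c = [4, 7, 9, 2, 3].

Step 1: column multipliers v_i = (∏_{j≠i}(α_i − α_j))^{−1} mod 11.
  i = 1 (α = 10): (10−2)(10−4)(10−8)(10−9) = 8·6·2·1 = 96 ≡ 8, so v_1 = 8^{−1} = 7 (mod 11).
  i = 2 (α = 2): (2−10)(2−4)(2−8)(2−9) = (−8)·(−2)·(−6)·(−7) = 672 ≡ 1, so v_2 = 1^{−1} = 1 (mod 11).
  i = 3 (α = 4): (4−10)(4−2)(4−8)(4−9) = (−6)·2·(−4)·(−5) = −240 ≡ 2, so v_3 = 2^{−1} = 6 (mod 11).
  i = 4 (α = 8): (8−10)(8−2)(8−4)(8−9) = (−2)·6·4·(−1) = 48 ≡ 4, so v_4 = 4^{−1} = 3 (mod 11).
  i = 5 (α = 9): (9−10)(9−2)(9−4)(9−8) = (−1)·7·5·1 = −35 ≡ 9, so v_5 = 9^{−1} = 5 (mod 11).
  v = [7, 1, 6, 3, 5].
Step 2: syndromes of r = [4, 7, 9, 6, 3] (all sums mod 11).
  S_0 = Σ v_i r_i = 7·4 + 1·7 + 6·9 + 3·6 + 5·3 = 122 ≡ 1.
  S_1 = Σ v_i α_i r_i = 7·10·4 + 1·2·7 + 6·4·9 + 3·8·6 + 5·9·3 = 789 ≡ 8.
  α_i^2 mod 11 = [1, 4, 5, 9, 4].
  S_2 = Σ v_i α_i^2 r_i = 7·1·4 + 1·4·7 + 6·5·9 + 3·9·6 + 5·4·3 = 548 ≡ 9.
  S = (1, 8, 9) ≠ 0, so r is not a codeword (an error is present).
Step 3: locate the error. For a single error e at position i, S_ℓ = v_i·e·α_i^ℓ, so α_err = S_1/S_0.
  S_0^{−1} = 1^{−1} = 1 (mod 11), so α_err = 8·1 = 8 ≡ 8 = α_4. Error position i = 4.
  Consistency check: S_2/S_1 = 9·7 = 63 ≡ 8 = α_err ✓ (single-error assumption holds).
Step 4: error magnitude e = S_0/v_4 = S_0·∏_{j≠4}(α_4 − α_j) = 1·4 = 4 ≡ 4 (mod 11).
Step 5: correct position 4: c_4 = r_4 − e = 6 − 4 ≡ 2 (mod 11). Hence c = [4, 7, 9, 2, 3].
  Check: interpolating c through the α_i gives m(x) = 5 + 1·x (degree < 2) with m(α_i) = c_i for every i, so c is indeed a codeword.


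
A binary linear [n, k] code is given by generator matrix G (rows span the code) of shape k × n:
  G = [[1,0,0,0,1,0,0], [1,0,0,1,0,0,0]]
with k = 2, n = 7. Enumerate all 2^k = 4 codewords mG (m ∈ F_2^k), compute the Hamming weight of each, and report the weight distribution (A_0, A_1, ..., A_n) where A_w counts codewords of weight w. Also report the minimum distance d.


Weight distribution: A_0 = 1, A_2 = 3. Minimum distance d = 2.

Enumerate all 2^2 = 4 messages m ∈ F_2^2.
For each, compute codeword c = mG in F_2^7, then tally its weight.
  m = 00 → c = 0000000, weight = 0.
  m = 10 → c = 1000100, weight = 2.
  m = 01 → c = 1001000, weight = 2.
  m = 11 → c = 0001100, weight = 2.
Tally weights:
  weight 0: 1 codewords.
  weight 2: 3 codewords.
Minimum distance d = smallest w > 0 with A_w > 0 = 2.
Sanity: Σ A_w = 4 = 2^2 = 4 ✓.


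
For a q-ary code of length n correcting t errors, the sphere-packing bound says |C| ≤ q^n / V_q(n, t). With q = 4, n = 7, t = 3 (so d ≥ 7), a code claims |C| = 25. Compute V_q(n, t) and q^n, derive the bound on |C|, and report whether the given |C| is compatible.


V_q(n, t) = 1156, q^n = 16384, Hamming bound = 14, |C| = 25 > bound (violated).

Step 1: Compute V_q(n, t) = Σ_{j=0}^3 C(n, j) (q−1)^j.
  j = 0: C(7,0)·(3)^0 = 1·1 = 1.
  j = 1: C(7,1)·(3)^1 = 7·3 = 21.
  j = 2: C(7,2)·(3)^2 = 21·9 = 189.
  j = 3: C(7,3)·(3)^3 = 35·27 = 945.
  V_q(n, t) = 1 + 21 + 189 + 945 = 1156.
Step 2: q^n = 4^7 = 16384.
Step 3: Hamming bound ⌊q^n / V_q(n,t)⌋ = ⌊16384/1156⌋ = 14.
Step 4: Compare |C| = 25 to 14: violated.
The claimed |C| lies above the Hamming bound, so no 4-ary code of length 7 with d ≥ 7 can have 25 codewords.


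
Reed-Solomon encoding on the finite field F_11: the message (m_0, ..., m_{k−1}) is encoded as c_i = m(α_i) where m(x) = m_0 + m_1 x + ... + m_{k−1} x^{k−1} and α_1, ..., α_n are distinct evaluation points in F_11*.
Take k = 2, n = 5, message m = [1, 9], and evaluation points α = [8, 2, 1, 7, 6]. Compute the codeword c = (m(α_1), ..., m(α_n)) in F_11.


c = [7, 8, 10, 9, 0]

Message polynomial: m(x) = 1 + 9·x (mod 11).
For each evaluation point α_i, compute m(α_i) mod 11:
  α_1 = 8: Horner steps 9 → 7, so m(8) = 7.
  α_2 = 2: Horner steps 9 → 8, so m(2) = 8.
  α_3 = 1: Horner steps 9 → 10, so m(1) = 10.
  α_4 = 7: Horner steps 9 → 9, so m(7) = 9.
  α_5 = 6: Horner steps 9 → 0, so m(6) = 0.
Codeword c = [7, 8, 10, 9, 0] ∈ F_11^5.


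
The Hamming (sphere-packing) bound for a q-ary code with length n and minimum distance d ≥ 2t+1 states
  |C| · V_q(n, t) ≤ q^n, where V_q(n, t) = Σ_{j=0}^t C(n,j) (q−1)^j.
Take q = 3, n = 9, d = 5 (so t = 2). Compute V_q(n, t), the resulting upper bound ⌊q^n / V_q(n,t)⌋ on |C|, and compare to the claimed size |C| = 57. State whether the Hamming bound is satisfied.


V_q(n, t) = 163, q^n = 19683, Hamming bound = 120, |C| = 57 ≤ bound (satisfied).

Step 1: Compute V_q(n, t) = Σ_{j=0}^2 C(n, j) (q−1)^j.
  j = 0: C(9,0)·(2)^0 = 1·1 = 1.
  j = 1: C(9,1)·(2)^1 = 9·2 = 18.
  j = 2: C(9,2)·(2)^2 = 36·4 = 144.
  V_q(n, t) = 1 + 18 + 144 = 163.
Step 2: q^n = 3^9 = 19683.
Step 3: Hamming bound ⌊q^n / V_q(n,t)⌋ = ⌊19683/163⌋ = 120.
Step 4: Compare |C| = 57 to 120: satisfied.
The claimed |C| lies below the Hamming bound.


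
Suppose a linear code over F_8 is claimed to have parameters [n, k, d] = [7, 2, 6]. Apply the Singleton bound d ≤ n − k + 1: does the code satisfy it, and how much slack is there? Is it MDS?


Singleton RHS = n − k + 1 = 6, slack = 0, bound satisfied, MDS.

Singleton bound: d ≤ n − k + 1.
Here n = 7, k = 2, so n − k + 1 = 6.
Given d = 6, check d ≤ 6: YES.
Slack = (n − k + 1) − d = 0.
The code is MDS (slack = 0).
Description: the claimed parameters are [7, 2, 6]_8; such a code would be MDS (meets Singleton bound).


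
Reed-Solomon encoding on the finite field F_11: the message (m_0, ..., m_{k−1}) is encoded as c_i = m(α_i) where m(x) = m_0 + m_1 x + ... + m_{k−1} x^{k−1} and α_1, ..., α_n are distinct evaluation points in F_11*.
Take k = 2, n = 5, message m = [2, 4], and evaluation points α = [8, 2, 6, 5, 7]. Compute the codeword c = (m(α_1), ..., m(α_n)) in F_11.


c = [1, 10, 4, 0, 8]

Message polynomial: m(x) = 2 + 4·x (mod 11).
For each evaluation point α_i, compute m(α_i) mod 11:
  α_1 = 8: Horner steps 4 → 1, so m(8) = 1.
  α_2 = 2: Horner steps 4 → 10, so m(2) = 10.
  α_3 = 6: Horner steps 4 → 4, so m(6) = 4.
  α_4 = 5: Horner steps 4 → 0, so m(5) = 0.
  α_5 = 7: Horner steps 4 → 8, so m(7) = 8.
Codeword c = [1, 10, 4, 0, 8] ∈ F_11^5.
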